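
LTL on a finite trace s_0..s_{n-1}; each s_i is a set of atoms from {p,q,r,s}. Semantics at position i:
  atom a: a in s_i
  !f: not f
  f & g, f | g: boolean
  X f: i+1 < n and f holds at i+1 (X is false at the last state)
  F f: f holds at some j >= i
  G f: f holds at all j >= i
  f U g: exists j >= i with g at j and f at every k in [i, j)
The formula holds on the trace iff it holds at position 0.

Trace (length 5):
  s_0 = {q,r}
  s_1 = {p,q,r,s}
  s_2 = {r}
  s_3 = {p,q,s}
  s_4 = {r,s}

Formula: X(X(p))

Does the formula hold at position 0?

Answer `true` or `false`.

s_0={q,r}: X(X(p))=False X(p)=True p=False
s_1={p,q,r,s}: X(X(p))=True X(p)=False p=True
s_2={r}: X(X(p))=False X(p)=True p=False
s_3={p,q,s}: X(X(p))=False X(p)=False p=True
s_4={r,s}: X(X(p))=False X(p)=False p=False

Answer: false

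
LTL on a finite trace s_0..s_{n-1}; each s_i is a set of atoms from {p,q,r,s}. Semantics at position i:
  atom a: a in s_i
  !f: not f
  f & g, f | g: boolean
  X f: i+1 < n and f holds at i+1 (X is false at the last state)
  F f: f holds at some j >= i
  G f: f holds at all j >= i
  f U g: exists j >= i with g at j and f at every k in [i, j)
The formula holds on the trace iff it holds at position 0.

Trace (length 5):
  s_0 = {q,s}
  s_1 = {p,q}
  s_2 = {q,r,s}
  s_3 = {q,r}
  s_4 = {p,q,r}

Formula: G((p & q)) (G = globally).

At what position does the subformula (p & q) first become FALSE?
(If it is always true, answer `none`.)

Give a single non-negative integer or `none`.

Answer: 0

Derivation:
s_0={q,s}: (p & q)=False p=False q=True
s_1={p,q}: (p & q)=True p=True q=True
s_2={q,r,s}: (p & q)=False p=False q=True
s_3={q,r}: (p & q)=False p=False q=True
s_4={p,q,r}: (p & q)=True p=True q=True
G((p & q)) holds globally = False
First violation at position 0.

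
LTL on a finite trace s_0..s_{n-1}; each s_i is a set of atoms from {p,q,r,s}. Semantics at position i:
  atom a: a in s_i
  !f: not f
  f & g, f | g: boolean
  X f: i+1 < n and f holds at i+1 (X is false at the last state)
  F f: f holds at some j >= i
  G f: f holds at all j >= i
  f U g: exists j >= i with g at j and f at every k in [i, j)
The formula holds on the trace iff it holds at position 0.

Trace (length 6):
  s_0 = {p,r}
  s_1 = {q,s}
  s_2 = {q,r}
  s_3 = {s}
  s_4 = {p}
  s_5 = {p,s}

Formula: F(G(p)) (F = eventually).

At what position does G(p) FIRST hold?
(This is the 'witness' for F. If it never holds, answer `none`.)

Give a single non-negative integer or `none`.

s_0={p,r}: G(p)=False p=True
s_1={q,s}: G(p)=False p=False
s_2={q,r}: G(p)=False p=False
s_3={s}: G(p)=False p=False
s_4={p}: G(p)=True p=True
s_5={p,s}: G(p)=True p=True
F(G(p)) holds; first witness at position 4.

Answer: 4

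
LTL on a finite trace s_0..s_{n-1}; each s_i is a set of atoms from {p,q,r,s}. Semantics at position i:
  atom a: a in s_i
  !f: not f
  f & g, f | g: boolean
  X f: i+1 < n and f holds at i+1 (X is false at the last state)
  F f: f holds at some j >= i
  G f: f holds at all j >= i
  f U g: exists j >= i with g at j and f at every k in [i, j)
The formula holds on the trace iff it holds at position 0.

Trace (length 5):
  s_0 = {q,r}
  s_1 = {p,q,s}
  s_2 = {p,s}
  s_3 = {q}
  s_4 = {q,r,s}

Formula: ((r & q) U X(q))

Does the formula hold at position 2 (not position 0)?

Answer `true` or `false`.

s_0={q,r}: ((r & q) U X(q))=True (r & q)=True r=True q=True X(q)=True
s_1={p,q,s}: ((r & q) U X(q))=False (r & q)=False r=False q=True X(q)=False
s_2={p,s}: ((r & q) U X(q))=True (r & q)=False r=False q=False X(q)=True
s_3={q}: ((r & q) U X(q))=True (r & q)=False r=False q=True X(q)=True
s_4={q,r,s}: ((r & q) U X(q))=False (r & q)=True r=True q=True X(q)=False
Evaluating at position 2: result = True

Answer: true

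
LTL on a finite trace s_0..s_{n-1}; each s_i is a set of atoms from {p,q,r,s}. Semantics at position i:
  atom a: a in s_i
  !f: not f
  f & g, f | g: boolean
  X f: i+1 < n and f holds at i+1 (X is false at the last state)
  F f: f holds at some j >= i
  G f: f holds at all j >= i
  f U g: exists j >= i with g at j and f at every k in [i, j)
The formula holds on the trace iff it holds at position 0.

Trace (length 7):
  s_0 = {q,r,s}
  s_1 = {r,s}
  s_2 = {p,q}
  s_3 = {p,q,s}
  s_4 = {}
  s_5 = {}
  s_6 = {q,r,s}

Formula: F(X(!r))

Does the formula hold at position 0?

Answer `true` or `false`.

s_0={q,r,s}: F(X(!r))=True X(!r)=False !r=False r=True
s_1={r,s}: F(X(!r))=True X(!r)=True !r=False r=True
s_2={p,q}: F(X(!r))=True X(!r)=True !r=True r=False
s_3={p,q,s}: F(X(!r))=True X(!r)=True !r=True r=False
s_4={}: F(X(!r))=True X(!r)=True !r=True r=False
s_5={}: F(X(!r))=False X(!r)=False !r=True r=False
s_6={q,r,s}: F(X(!r))=False X(!r)=False !r=False r=True

Answer: true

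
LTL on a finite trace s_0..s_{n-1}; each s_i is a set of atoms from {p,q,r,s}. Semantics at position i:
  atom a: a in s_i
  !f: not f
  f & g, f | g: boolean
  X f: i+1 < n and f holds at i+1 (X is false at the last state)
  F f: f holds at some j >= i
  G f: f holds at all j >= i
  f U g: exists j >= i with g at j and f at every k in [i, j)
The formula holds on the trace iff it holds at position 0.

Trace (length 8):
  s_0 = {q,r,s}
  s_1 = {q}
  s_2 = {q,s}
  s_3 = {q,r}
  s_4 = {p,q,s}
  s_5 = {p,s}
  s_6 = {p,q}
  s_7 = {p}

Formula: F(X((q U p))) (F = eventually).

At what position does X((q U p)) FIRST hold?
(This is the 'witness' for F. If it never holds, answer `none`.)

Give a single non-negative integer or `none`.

Answer: 0

Derivation:
s_0={q,r,s}: X((q U p))=True (q U p)=True q=True p=False
s_1={q}: X((q U p))=True (q U p)=True q=True p=False
s_2={q,s}: X((q U p))=True (q U p)=True q=True p=False
s_3={q,r}: X((q U p))=True (q U p)=True q=True p=False
s_4={p,q,s}: X((q U p))=True (q U p)=True q=True p=True
s_5={p,s}: X((q U p))=True (q U p)=True q=False p=True
s_6={p,q}: X((q U p))=True (q U p)=True q=True p=True
s_7={p}: X((q U p))=False (q U p)=True q=False p=True
F(X((q U p))) holds; first witness at position 0.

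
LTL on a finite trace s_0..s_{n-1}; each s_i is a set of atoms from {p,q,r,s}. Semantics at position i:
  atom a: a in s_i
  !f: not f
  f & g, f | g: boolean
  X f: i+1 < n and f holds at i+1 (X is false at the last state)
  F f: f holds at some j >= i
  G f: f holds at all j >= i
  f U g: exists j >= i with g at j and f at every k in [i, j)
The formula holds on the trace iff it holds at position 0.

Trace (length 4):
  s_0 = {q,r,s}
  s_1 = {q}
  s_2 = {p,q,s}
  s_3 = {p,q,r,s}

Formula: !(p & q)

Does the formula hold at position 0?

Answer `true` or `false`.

Answer: true

Derivation:
s_0={q,r,s}: !(p & q)=True (p & q)=False p=False q=True
s_1={q}: !(p & q)=True (p & q)=False p=False q=True
s_2={p,q,s}: !(p & q)=False (p & q)=True p=True q=True
s_3={p,q,r,s}: !(p & q)=False (p & q)=True p=True q=True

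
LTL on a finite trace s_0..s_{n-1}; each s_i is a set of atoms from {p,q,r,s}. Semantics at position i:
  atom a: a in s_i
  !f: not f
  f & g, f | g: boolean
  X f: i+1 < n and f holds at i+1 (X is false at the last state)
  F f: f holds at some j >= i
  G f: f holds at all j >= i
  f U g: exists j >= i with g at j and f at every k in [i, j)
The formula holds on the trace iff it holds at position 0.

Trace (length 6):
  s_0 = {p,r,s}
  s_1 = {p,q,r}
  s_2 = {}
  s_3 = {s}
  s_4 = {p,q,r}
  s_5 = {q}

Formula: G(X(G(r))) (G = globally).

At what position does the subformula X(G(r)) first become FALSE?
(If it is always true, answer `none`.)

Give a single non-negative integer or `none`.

s_0={p,r,s}: X(G(r))=False G(r)=False r=True
s_1={p,q,r}: X(G(r))=False G(r)=False r=True
s_2={}: X(G(r))=False G(r)=False r=False
s_3={s}: X(G(r))=False G(r)=False r=False
s_4={p,q,r}: X(G(r))=False G(r)=False r=True
s_5={q}: X(G(r))=False G(r)=False r=False
G(X(G(r))) holds globally = False
First violation at position 0.

Answer: 0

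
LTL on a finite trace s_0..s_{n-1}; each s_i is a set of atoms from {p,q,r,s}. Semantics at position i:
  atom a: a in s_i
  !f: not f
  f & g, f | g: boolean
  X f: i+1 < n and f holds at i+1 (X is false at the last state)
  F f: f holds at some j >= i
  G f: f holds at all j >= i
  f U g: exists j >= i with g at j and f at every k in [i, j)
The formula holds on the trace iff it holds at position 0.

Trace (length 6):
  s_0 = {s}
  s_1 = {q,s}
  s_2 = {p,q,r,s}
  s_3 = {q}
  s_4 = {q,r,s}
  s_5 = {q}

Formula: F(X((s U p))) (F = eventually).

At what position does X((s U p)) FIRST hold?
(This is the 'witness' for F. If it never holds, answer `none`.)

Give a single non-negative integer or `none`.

Answer: 0

Derivation:
s_0={s}: X((s U p))=True (s U p)=True s=True p=False
s_1={q,s}: X((s U p))=True (s U p)=True s=True p=False
s_2={p,q,r,s}: X((s U p))=False (s U p)=True s=True p=True
s_3={q}: X((s U p))=False (s U p)=False s=False p=False
s_4={q,r,s}: X((s U p))=False (s U p)=False s=True p=False
s_5={q}: X((s U p))=False (s U p)=False s=False p=False
F(X((s U p))) holds; first witness at position 0.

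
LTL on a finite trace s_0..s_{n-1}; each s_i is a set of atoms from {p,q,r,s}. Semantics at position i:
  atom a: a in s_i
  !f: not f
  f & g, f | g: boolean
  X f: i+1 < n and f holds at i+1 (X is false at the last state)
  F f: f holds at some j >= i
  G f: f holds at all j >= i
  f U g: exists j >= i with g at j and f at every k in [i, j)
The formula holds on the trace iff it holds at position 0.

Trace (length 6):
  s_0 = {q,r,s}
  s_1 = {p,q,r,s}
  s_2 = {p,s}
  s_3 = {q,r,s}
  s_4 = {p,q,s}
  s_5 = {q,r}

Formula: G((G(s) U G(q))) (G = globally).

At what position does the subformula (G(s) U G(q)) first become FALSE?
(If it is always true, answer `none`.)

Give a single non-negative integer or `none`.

Answer: 0

Derivation:
s_0={q,r,s}: (G(s) U G(q))=False G(s)=False s=True G(q)=False q=True
s_1={p,q,r,s}: (G(s) U G(q))=False G(s)=False s=True G(q)=False q=True
s_2={p,s}: (G(s) U G(q))=False G(s)=False s=True G(q)=False q=False
s_3={q,r,s}: (G(s) U G(q))=True G(s)=False s=True G(q)=True q=True
s_4={p,q,s}: (G(s) U G(q))=True G(s)=False s=True G(q)=True q=True
s_5={q,r}: (G(s) U G(q))=True G(s)=False s=False G(q)=True q=True
G((G(s) U G(q))) holds globally = False
First violation at position 0.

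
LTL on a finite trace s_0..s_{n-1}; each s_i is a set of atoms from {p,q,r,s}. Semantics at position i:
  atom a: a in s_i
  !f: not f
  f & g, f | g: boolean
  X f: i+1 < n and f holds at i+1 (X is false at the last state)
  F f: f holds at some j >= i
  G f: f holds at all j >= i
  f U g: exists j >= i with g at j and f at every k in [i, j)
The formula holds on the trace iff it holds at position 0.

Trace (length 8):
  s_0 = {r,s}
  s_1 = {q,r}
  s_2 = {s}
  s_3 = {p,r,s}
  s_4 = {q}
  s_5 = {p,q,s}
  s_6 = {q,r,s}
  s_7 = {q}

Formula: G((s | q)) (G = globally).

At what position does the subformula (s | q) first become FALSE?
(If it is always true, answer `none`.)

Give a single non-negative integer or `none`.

s_0={r,s}: (s | q)=True s=True q=False
s_1={q,r}: (s | q)=True s=False q=True
s_2={s}: (s | q)=True s=True q=False
s_3={p,r,s}: (s | q)=True s=True q=False
s_4={q}: (s | q)=True s=False q=True
s_5={p,q,s}: (s | q)=True s=True q=True
s_6={q,r,s}: (s | q)=True s=True q=True
s_7={q}: (s | q)=True s=False q=True
G((s | q)) holds globally = True
No violation — formula holds at every position.

Answer: none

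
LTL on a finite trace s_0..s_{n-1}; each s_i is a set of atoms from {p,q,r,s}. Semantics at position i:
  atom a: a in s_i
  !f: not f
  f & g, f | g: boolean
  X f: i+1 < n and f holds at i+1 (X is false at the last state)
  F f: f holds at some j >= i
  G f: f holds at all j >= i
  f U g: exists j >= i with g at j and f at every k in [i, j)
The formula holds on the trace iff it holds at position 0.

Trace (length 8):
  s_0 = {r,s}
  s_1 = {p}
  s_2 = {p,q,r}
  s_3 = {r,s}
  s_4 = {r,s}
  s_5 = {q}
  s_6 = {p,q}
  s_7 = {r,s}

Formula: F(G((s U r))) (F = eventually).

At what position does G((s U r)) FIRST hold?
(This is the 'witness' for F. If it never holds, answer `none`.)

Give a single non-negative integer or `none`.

s_0={r,s}: G((s U r))=False (s U r)=True s=True r=True
s_1={p}: G((s U r))=False (s U r)=False s=False r=False
s_2={p,q,r}: G((s U r))=False (s U r)=True s=False r=True
s_3={r,s}: G((s U r))=False (s U r)=True s=True r=True
s_4={r,s}: G((s U r))=False (s U r)=True s=True r=True
s_5={q}: G((s U r))=False (s U r)=False s=False r=False
s_6={p,q}: G((s U r))=False (s U r)=False s=False r=False
s_7={r,s}: G((s U r))=True (s U r)=True s=True r=True
F(G((s U r))) holds; first witness at position 7.

Answer: 7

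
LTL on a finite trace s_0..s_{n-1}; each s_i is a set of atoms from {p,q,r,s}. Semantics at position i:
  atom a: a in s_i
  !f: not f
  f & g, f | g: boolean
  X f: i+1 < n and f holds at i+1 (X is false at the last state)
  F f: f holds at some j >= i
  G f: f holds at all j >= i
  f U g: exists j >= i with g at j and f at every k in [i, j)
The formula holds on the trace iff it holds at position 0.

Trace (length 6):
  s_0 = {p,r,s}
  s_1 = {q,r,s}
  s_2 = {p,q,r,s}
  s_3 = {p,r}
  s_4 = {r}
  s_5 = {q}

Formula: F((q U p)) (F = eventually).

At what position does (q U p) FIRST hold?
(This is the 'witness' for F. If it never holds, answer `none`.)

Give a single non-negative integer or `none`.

Answer: 0

Derivation:
s_0={p,r,s}: (q U p)=True q=False p=True
s_1={q,r,s}: (q U p)=True q=True p=False
s_2={p,q,r,s}: (q U p)=True q=True p=True
s_3={p,r}: (q U p)=True q=False p=True
s_4={r}: (q U p)=False q=False p=False
s_5={q}: (q U p)=False q=True p=False
F((q U p)) holds; first witness at position 0.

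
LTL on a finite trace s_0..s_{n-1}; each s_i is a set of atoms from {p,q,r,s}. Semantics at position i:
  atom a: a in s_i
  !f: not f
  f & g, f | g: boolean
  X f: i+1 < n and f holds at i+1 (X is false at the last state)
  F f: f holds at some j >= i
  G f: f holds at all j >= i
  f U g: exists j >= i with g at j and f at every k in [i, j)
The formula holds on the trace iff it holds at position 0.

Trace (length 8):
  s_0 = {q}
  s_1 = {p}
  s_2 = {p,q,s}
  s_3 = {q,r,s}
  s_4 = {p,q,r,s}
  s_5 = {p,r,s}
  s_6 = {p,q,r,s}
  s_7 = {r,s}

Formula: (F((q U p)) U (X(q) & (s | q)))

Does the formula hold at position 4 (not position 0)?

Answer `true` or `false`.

s_0={q}: (F((q U p)) U (X(q) & (s | q)))=True F((q U p))=True (q U p)=True q=True p=False (X(q) & (s | q))=False X(q)=False (s | q)=True s=False
s_1={p}: (F((q U p)) U (X(q) & (s | q)))=True F((q U p))=True (q U p)=True q=False p=True (X(q) & (s | q))=False X(q)=True (s | q)=False s=False
s_2={p,q,s}: (F((q U p)) U (X(q) & (s | q)))=True F((q U p))=True (q U p)=True q=True p=True (X(q) & (s | q))=True X(q)=True (s | q)=True s=True
s_3={q,r,s}: (F((q U p)) U (X(q) & (s | q)))=True F((q U p))=True (q U p)=True q=True p=False (X(q) & (s | q))=True X(q)=True (s | q)=True s=True
s_4={p,q,r,s}: (F((q U p)) U (X(q) & (s | q)))=True F((q U p))=True (q U p)=True q=True p=True (X(q) & (s | q))=False X(q)=False (s | q)=True s=True
s_5={p,r,s}: (F((q U p)) U (X(q) & (s | q)))=True F((q U p))=True (q U p)=True q=False p=True (X(q) & (s | q))=True X(q)=True (s | q)=True s=True
s_6={p,q,r,s}: (F((q U p)) U (X(q) & (s | q)))=False F((q U p))=True (q U p)=True q=True p=True (X(q) & (s | q))=False X(q)=False (s | q)=True s=True
s_7={r,s}: (F((q U p)) U (X(q) & (s | q)))=False F((q U p))=False (q U p)=False q=False p=False (X(q) & (s | q))=False X(q)=False (s | q)=True s=True
Evaluating at position 4: result = True

Answer: true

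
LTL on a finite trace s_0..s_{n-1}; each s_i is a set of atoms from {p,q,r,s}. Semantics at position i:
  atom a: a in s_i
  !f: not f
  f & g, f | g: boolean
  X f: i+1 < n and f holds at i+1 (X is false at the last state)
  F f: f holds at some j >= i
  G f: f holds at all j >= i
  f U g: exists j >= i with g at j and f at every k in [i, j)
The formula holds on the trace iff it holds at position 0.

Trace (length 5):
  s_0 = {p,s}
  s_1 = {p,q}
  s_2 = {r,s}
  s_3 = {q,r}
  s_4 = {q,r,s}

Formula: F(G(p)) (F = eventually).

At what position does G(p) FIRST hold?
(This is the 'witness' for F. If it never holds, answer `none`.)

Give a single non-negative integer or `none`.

s_0={p,s}: G(p)=False p=True
s_1={p,q}: G(p)=False p=True
s_2={r,s}: G(p)=False p=False
s_3={q,r}: G(p)=False p=False
s_4={q,r,s}: G(p)=False p=False
F(G(p)) does not hold (no witness exists).

Answer: none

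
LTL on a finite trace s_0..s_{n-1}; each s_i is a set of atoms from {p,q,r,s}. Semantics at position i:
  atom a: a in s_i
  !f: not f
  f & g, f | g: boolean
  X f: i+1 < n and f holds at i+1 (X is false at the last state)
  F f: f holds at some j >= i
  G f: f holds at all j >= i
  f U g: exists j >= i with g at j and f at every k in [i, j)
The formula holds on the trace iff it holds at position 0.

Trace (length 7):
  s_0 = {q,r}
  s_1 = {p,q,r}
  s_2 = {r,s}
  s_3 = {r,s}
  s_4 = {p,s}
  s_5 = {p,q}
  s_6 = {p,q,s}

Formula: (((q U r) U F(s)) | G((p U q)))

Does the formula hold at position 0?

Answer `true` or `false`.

Answer: true

Derivation:
s_0={q,r}: (((q U r) U F(s)) | G((p U q)))=True ((q U r) U F(s))=True (q U r)=True q=True r=True F(s)=True s=False G((p U q))=False (p U q)=True p=False
s_1={p,q,r}: (((q U r) U F(s)) | G((p U q)))=True ((q U r) U F(s))=True (q U r)=True q=True r=True F(s)=True s=False G((p U q))=False (p U q)=True p=True
s_2={r,s}: (((q U r) U F(s)) | G((p U q)))=True ((q U r) U F(s))=True (q U r)=True q=False r=True F(s)=True s=True G((p U q))=False (p U q)=False p=False
s_3={r,s}: (((q U r) U F(s)) | G((p U q)))=True ((q U r) U F(s))=True (q U r)=True q=False r=True F(s)=True s=True G((p U q))=False (p U q)=False p=False
s_4={p,s}: (((q U r) U F(s)) | G((p U q)))=True ((q U r) U F(s))=True (q U r)=False q=False r=False F(s)=True s=True G((p U q))=True (p U q)=True p=True
s_5={p,q}: (((q U r) U F(s)) | G((p U q)))=True ((q U r) U F(s))=True (q U r)=False q=True r=False F(s)=True s=False G((p U q))=True (p U q)=True p=True
s_6={p,q,s}: (((q U r) U F(s)) | G((p U q)))=True ((q U r) U F(s))=True (q U r)=False q=True r=False F(s)=True s=True G((p U q))=True (p U q)=True p=True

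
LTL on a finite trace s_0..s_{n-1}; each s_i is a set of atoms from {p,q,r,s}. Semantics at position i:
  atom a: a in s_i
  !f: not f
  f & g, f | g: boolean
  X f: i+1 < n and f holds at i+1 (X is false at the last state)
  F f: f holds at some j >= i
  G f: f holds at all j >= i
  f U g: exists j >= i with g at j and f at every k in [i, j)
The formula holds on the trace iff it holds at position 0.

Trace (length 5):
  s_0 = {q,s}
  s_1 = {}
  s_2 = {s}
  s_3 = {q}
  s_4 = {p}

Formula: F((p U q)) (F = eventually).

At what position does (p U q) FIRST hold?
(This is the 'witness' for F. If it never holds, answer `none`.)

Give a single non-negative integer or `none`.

Answer: 0

Derivation:
s_0={q,s}: (p U q)=True p=False q=True
s_1={}: (p U q)=False p=False q=False
s_2={s}: (p U q)=False p=False q=False
s_3={q}: (p U q)=True p=False q=True
s_4={p}: (p U q)=False p=True q=False
F((p U q)) holds; first witness at position 0.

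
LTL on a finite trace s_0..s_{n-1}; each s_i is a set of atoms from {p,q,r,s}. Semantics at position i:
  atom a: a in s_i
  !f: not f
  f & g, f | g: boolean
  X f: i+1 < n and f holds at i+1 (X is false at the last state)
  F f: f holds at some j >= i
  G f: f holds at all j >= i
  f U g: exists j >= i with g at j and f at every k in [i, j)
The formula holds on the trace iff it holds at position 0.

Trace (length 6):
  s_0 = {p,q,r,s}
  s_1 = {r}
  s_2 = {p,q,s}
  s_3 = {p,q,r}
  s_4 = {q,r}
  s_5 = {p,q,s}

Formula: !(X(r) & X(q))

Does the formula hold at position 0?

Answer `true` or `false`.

Answer: true

Derivation:
s_0={p,q,r,s}: !(X(r) & X(q))=True (X(r) & X(q))=False X(r)=True r=True X(q)=False q=True
s_1={r}: !(X(r) & X(q))=True (X(r) & X(q))=False X(r)=False r=True X(q)=True q=False
s_2={p,q,s}: !(X(r) & X(q))=False (X(r) & X(q))=True X(r)=True r=False X(q)=True q=True
s_3={p,q,r}: !(X(r) & X(q))=False (X(r) & X(q))=True X(r)=True r=True X(q)=True q=True
s_4={q,r}: !(X(r) & X(q))=True (X(r) & X(q))=False X(r)=False r=True X(q)=True q=True
s_5={p,q,s}: !(X(r) & X(q))=True (X(r) & X(q))=False X(r)=False r=False X(q)=False q=True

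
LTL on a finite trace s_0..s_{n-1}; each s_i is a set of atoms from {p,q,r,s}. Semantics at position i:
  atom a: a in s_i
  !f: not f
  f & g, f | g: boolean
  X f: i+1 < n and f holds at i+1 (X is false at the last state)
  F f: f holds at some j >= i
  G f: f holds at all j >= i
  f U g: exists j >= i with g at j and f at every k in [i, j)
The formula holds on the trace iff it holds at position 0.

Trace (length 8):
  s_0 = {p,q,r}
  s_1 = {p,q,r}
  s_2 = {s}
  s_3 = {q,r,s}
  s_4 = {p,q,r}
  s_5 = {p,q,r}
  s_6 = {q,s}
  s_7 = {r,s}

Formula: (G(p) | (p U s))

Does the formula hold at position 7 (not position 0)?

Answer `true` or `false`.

Answer: true

Derivation:
s_0={p,q,r}: (G(p) | (p U s))=True G(p)=False p=True (p U s)=True s=False
s_1={p,q,r}: (G(p) | (p U s))=True G(p)=False p=True (p U s)=True s=False
s_2={s}: (G(p) | (p U s))=True G(p)=False p=False (p U s)=True s=True
s_3={q,r,s}: (G(p) | (p U s))=True G(p)=False p=False (p U s)=True s=True
s_4={p,q,r}: (G(p) | (p U s))=True G(p)=False p=True (p U s)=True s=False
s_5={p,q,r}: (G(p) | (p U s))=True G(p)=False p=True (p U s)=True s=False
s_6={q,s}: (G(p) | (p U s))=True G(p)=False p=False (p U s)=True s=True
s_7={r,s}: (G(p) | (p U s))=True G(p)=False p=False (p U s)=True s=True
Evaluating at position 7: result = True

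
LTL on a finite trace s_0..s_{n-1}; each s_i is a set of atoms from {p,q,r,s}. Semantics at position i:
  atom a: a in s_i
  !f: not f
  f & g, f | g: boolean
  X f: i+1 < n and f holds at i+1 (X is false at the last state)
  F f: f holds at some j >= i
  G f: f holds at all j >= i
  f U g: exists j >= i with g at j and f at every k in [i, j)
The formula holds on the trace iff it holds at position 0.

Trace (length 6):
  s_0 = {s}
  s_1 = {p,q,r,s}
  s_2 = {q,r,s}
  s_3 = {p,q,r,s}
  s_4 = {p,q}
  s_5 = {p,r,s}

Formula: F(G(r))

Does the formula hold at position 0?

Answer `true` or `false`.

Answer: true

Derivation:
s_0={s}: F(G(r))=True G(r)=False r=False
s_1={p,q,r,s}: F(G(r))=True G(r)=False r=True
s_2={q,r,s}: F(G(r))=True G(r)=False r=True
s_3={p,q,r,s}: F(G(r))=True G(r)=False r=True
s_4={p,q}: F(G(r))=True G(r)=False r=False
s_5={p,r,s}: F(G(r))=True G(r)=True r=True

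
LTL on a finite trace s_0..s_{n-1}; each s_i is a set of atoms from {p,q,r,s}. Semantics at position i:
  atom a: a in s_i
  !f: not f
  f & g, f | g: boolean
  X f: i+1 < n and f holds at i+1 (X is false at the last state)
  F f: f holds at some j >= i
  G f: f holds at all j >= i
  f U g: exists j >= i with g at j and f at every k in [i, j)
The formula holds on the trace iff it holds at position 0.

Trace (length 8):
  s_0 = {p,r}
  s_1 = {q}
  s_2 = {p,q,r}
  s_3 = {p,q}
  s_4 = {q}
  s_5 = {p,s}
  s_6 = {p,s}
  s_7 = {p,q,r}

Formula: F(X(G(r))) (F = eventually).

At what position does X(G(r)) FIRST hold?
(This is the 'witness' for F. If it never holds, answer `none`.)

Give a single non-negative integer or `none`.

Answer: 6

Derivation:
s_0={p,r}: X(G(r))=False G(r)=False r=True
s_1={q}: X(G(r))=False G(r)=False r=False
s_2={p,q,r}: X(G(r))=False G(r)=False r=True
s_3={p,q}: X(G(r))=False G(r)=False r=False
s_4={q}: X(G(r))=False G(r)=False r=False
s_5={p,s}: X(G(r))=False G(r)=False r=False
s_6={p,s}: X(G(r))=True G(r)=False r=False
s_7={p,q,r}: X(G(r))=False G(r)=True r=True
F(X(G(r))) holds; first witness at position 6.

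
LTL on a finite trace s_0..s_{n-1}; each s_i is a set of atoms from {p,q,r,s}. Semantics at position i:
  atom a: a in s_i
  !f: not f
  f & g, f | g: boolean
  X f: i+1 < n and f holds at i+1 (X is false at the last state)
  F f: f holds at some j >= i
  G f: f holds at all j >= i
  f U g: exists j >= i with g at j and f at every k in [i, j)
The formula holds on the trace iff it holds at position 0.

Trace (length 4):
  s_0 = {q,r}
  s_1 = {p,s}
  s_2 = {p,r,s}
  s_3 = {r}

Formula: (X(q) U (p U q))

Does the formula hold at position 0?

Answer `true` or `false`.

Answer: true

Derivation:
s_0={q,r}: (X(q) U (p U q))=True X(q)=False q=True (p U q)=True p=False
s_1={p,s}: (X(q) U (p U q))=False X(q)=False q=False (p U q)=False p=True
s_2={p,r,s}: (X(q) U (p U q))=False X(q)=False q=False (p U q)=False p=True
s_3={r}: (X(q) U (p U q))=False X(q)=False q=False (p U q)=False p=False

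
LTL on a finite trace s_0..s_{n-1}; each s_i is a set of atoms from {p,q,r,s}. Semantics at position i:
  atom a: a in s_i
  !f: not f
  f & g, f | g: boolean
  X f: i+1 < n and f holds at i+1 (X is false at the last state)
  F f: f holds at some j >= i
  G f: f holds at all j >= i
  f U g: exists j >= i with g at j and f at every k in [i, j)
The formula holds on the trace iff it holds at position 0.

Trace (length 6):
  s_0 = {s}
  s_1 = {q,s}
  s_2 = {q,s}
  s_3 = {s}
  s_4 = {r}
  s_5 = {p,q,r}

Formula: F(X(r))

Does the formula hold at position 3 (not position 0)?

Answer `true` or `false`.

s_0={s}: F(X(r))=True X(r)=False r=False
s_1={q,s}: F(X(r))=True X(r)=False r=False
s_2={q,s}: F(X(r))=True X(r)=False r=False
s_3={s}: F(X(r))=True X(r)=True r=False
s_4={r}: F(X(r))=True X(r)=True r=True
s_5={p,q,r}: F(X(r))=False X(r)=False r=True
Evaluating at position 3: result = True

Answer: true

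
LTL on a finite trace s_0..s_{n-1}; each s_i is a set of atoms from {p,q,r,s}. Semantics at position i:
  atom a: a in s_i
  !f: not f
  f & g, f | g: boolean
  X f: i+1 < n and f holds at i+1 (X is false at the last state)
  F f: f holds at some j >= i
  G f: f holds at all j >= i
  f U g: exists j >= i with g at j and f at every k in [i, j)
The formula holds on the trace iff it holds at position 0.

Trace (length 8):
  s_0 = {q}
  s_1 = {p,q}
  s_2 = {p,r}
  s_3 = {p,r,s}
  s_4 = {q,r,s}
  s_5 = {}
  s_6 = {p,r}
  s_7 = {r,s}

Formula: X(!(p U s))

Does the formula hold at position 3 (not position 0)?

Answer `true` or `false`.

s_0={q}: X(!(p U s))=False !(p U s)=True (p U s)=False p=False s=False
s_1={p,q}: X(!(p U s))=False !(p U s)=False (p U s)=True p=True s=False
s_2={p,r}: X(!(p U s))=False !(p U s)=False (p U s)=True p=True s=False
s_3={p,r,s}: X(!(p U s))=False !(p U s)=False (p U s)=True p=True s=True
s_4={q,r,s}: X(!(p U s))=True !(p U s)=False (p U s)=True p=False s=True
s_5={}: X(!(p U s))=False !(p U s)=True (p U s)=False p=False s=False
s_6={p,r}: X(!(p U s))=False !(p U s)=False (p U s)=True p=True s=False
s_7={r,s}: X(!(p U s))=False !(p U s)=False (p U s)=True p=False s=True
Evaluating at position 3: result = False

Answer: false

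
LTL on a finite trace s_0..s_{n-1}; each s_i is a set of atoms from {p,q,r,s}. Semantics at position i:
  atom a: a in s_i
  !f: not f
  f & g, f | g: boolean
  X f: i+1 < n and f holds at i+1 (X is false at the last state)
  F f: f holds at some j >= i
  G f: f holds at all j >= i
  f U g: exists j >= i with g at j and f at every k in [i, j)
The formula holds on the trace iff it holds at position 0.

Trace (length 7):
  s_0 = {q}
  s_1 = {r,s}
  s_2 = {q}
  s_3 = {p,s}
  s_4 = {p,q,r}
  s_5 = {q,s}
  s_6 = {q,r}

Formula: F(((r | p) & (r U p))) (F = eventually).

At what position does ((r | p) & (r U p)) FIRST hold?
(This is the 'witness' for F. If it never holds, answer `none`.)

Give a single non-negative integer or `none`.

s_0={q}: ((r | p) & (r U p))=False (r | p)=False r=False p=False (r U p)=False
s_1={r,s}: ((r | p) & (r U p))=False (r | p)=True r=True p=False (r U p)=False
s_2={q}: ((r | p) & (r U p))=False (r | p)=False r=False p=False (r U p)=False
s_3={p,s}: ((r | p) & (r U p))=True (r | p)=True r=False p=True (r U p)=True
s_4={p,q,r}: ((r | p) & (r U p))=True (r | p)=True r=True p=True (r U p)=True
s_5={q,s}: ((r | p) & (r U p))=False (r | p)=False r=False p=False (r U p)=False
s_6={q,r}: ((r | p) & (r U p))=False (r | p)=True r=True p=False (r U p)=False
F(((r | p) & (r U p))) holds; first witness at position 3.

Answer: 3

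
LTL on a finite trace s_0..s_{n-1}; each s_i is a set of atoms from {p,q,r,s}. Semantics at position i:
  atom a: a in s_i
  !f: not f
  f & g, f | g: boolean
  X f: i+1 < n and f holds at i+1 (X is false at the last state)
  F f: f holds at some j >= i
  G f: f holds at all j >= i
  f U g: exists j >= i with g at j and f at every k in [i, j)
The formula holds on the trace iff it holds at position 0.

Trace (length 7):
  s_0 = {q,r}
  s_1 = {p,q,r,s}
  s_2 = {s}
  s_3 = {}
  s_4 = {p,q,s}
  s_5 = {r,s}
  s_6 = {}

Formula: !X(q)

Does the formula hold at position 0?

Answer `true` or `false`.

Answer: false

Derivation:
s_0={q,r}: !X(q)=False X(q)=True q=True
s_1={p,q,r,s}: !X(q)=True X(q)=False q=True
s_2={s}: !X(q)=True X(q)=False q=False
s_3={}: !X(q)=False X(q)=True q=False
s_4={p,q,s}: !X(q)=True X(q)=False q=True
s_5={r,s}: !X(q)=True X(q)=False q=False
s_6={}: !X(q)=True X(q)=False q=False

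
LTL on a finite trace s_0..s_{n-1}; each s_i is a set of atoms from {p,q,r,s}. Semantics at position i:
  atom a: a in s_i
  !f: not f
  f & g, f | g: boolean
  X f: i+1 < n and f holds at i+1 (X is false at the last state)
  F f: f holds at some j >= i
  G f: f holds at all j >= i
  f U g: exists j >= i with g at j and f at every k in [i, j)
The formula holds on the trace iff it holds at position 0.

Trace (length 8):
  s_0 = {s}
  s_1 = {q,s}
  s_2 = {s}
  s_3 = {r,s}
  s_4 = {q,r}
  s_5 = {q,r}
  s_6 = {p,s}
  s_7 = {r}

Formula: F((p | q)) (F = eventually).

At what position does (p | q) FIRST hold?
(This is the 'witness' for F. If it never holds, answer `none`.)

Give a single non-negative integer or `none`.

Answer: 1

Derivation:
s_0={s}: (p | q)=False p=False q=False
s_1={q,s}: (p | q)=True p=False q=True
s_2={s}: (p | q)=False p=False q=False
s_3={r,s}: (p | q)=False p=False q=False
s_4={q,r}: (p | q)=True p=False q=True
s_5={q,r}: (p | q)=True p=False q=True
s_6={p,s}: (p | q)=True p=True q=False
s_7={r}: (p | q)=False p=False q=False
F((p | q)) holds; first witness at position 1.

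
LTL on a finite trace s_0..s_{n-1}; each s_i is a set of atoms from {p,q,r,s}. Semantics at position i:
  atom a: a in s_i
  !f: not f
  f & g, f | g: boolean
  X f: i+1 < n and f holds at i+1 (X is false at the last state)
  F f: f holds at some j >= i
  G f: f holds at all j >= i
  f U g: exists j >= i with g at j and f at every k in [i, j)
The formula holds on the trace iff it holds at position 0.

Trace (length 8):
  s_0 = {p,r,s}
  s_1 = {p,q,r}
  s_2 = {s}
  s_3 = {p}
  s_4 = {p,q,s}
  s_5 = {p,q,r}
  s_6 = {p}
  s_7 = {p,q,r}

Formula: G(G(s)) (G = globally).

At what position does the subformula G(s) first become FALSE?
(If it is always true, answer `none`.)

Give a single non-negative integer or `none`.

s_0={p,r,s}: G(s)=False s=True
s_1={p,q,r}: G(s)=False s=False
s_2={s}: G(s)=False s=True
s_3={p}: G(s)=False s=False
s_4={p,q,s}: G(s)=False s=True
s_5={p,q,r}: G(s)=False s=False
s_6={p}: G(s)=False s=False
s_7={p,q,r}: G(s)=False s=False
G(G(s)) holds globally = False
First violation at position 0.

Answer: 0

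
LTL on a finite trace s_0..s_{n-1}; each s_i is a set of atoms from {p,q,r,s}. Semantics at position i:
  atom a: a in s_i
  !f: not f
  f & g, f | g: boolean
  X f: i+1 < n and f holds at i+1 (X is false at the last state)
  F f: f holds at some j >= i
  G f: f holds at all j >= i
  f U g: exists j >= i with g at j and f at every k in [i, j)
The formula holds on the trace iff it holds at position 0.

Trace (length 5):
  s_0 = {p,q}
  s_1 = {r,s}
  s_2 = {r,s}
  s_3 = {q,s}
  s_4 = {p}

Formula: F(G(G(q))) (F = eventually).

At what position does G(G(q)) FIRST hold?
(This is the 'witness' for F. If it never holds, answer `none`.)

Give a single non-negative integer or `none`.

Answer: none

Derivation:
s_0={p,q}: G(G(q))=False G(q)=False q=True
s_1={r,s}: G(G(q))=False G(q)=False q=False
s_2={r,s}: G(G(q))=False G(q)=False q=False
s_3={q,s}: G(G(q))=False G(q)=False q=True
s_4={p}: G(G(q))=False G(q)=False q=False
F(G(G(q))) does not hold (no witness exists).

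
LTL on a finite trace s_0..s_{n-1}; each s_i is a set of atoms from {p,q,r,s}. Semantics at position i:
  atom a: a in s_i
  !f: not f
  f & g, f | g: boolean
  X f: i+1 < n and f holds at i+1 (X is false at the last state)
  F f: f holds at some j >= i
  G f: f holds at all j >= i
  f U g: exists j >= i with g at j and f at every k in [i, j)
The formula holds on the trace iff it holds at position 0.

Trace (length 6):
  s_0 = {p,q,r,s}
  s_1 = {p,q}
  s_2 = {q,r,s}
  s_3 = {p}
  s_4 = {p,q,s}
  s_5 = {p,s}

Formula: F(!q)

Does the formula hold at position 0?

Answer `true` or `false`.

Answer: true

Derivation:
s_0={p,q,r,s}: F(!q)=True !q=False q=True
s_1={p,q}: F(!q)=True !q=False q=True
s_2={q,r,s}: F(!q)=True !q=False q=True
s_3={p}: F(!q)=True !q=True q=False
s_4={p,q,s}: F(!q)=True !q=False q=True
s_5={p,s}: F(!q)=True !q=True q=False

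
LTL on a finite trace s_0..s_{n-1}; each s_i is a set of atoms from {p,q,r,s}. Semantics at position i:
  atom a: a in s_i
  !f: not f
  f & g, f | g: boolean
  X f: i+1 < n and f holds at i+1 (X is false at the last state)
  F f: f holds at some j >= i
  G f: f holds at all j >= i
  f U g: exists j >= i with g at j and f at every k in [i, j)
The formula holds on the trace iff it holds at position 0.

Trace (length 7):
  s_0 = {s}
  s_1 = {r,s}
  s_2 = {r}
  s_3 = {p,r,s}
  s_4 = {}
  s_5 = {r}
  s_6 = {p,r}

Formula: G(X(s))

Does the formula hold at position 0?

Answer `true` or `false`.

s_0={s}: G(X(s))=False X(s)=True s=True
s_1={r,s}: G(X(s))=False X(s)=False s=True
s_2={r}: G(X(s))=False X(s)=True s=False
s_3={p,r,s}: G(X(s))=False X(s)=False s=True
s_4={}: G(X(s))=False X(s)=False s=False
s_5={r}: G(X(s))=False X(s)=False s=False
s_6={p,r}: G(X(s))=False X(s)=False s=False

Answer: false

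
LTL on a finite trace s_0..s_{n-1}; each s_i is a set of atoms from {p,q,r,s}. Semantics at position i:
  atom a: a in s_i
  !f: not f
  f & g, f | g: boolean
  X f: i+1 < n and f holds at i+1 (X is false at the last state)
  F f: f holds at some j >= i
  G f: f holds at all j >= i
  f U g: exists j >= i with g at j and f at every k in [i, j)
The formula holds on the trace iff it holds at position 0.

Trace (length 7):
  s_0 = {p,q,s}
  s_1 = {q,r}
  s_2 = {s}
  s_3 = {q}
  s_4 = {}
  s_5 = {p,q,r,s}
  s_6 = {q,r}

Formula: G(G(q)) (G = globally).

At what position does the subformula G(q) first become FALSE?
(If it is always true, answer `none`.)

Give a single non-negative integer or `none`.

Answer: 0

Derivation:
s_0={p,q,s}: G(q)=False q=True
s_1={q,r}: G(q)=False q=True
s_2={s}: G(q)=False q=False
s_3={q}: G(q)=False q=True
s_4={}: G(q)=False q=False
s_5={p,q,r,s}: G(q)=True q=True
s_6={q,r}: G(q)=True q=True
G(G(q)) holds globally = False
First violation at position 0.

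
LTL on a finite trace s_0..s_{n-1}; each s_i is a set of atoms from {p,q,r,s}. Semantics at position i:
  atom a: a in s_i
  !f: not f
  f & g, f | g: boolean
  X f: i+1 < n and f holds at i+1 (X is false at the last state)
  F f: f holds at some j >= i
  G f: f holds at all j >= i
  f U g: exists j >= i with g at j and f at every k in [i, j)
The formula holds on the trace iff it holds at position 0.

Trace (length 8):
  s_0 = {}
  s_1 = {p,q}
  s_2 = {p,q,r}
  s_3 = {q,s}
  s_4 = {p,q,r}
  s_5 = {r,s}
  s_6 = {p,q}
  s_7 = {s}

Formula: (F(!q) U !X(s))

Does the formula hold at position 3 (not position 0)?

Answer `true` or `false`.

Answer: true

Derivation:
s_0={}: (F(!q) U !X(s))=True F(!q)=True !q=True q=False !X(s)=True X(s)=False s=False
s_1={p,q}: (F(!q) U !X(s))=True F(!q)=True !q=False q=True !X(s)=True X(s)=False s=False
s_2={p,q,r}: (F(!q) U !X(s))=True F(!q)=True !q=False q=True !X(s)=False X(s)=True s=False
s_3={q,s}: (F(!q) U !X(s))=True F(!q)=True !q=False q=True !X(s)=True X(s)=False s=True
s_4={p,q,r}: (F(!q) U !X(s))=True F(!q)=True !q=False q=True !X(s)=False X(s)=True s=False
s_5={r,s}: (F(!q) U !X(s))=True F(!q)=True !q=True q=False !X(s)=True X(s)=False s=True
s_6={p,q}: (F(!q) U !X(s))=True F(!q)=True !q=False q=True !X(s)=False X(s)=True s=False
s_7={s}: (F(!q) U !X(s))=True F(!q)=True !q=True q=False !X(s)=True X(s)=False s=True
Evaluating at position 3: result = True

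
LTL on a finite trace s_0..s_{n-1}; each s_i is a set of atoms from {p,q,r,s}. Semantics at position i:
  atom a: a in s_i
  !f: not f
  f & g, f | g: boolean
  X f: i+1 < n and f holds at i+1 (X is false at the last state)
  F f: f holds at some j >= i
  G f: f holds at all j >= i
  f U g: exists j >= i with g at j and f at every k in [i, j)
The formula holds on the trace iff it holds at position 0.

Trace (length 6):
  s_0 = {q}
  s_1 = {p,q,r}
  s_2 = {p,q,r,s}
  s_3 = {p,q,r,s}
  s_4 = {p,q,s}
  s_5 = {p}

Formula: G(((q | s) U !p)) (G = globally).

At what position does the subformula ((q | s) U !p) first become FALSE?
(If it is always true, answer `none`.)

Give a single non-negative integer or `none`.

Answer: 1

Derivation:
s_0={q}: ((q | s) U !p)=True (q | s)=True q=True s=False !p=True p=False
s_1={p,q,r}: ((q | s) U !p)=False (q | s)=True q=True s=False !p=False p=True
s_2={p,q,r,s}: ((q | s) U !p)=False (q | s)=True q=True s=True !p=False p=True
s_3={p,q,r,s}: ((q | s) U !p)=False (q | s)=True q=True s=True !p=False p=True
s_4={p,q,s}: ((q | s) U !p)=False (q | s)=True q=True s=True !p=False p=True
s_5={p}: ((q | s) U !p)=False (q | s)=False q=False s=False !p=False p=True
G(((q | s) U !p)) holds globally = False
First violation at position 1.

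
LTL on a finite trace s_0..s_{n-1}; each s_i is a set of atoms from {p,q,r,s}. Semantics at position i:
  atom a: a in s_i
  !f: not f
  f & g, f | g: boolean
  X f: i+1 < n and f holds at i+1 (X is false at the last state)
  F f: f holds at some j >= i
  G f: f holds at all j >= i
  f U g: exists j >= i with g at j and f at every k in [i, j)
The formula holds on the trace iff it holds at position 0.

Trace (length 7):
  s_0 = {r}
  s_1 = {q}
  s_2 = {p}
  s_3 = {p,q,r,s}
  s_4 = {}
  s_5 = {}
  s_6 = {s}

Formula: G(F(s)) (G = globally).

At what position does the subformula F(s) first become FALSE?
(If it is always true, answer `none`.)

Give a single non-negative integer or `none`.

Answer: none

Derivation:
s_0={r}: F(s)=True s=False
s_1={q}: F(s)=True s=False
s_2={p}: F(s)=True s=False
s_3={p,q,r,s}: F(s)=True s=True
s_4={}: F(s)=True s=False
s_5={}: F(s)=True s=False
s_6={s}: F(s)=True s=True
G(F(s)) holds globally = True
No violation — formula holds at every position.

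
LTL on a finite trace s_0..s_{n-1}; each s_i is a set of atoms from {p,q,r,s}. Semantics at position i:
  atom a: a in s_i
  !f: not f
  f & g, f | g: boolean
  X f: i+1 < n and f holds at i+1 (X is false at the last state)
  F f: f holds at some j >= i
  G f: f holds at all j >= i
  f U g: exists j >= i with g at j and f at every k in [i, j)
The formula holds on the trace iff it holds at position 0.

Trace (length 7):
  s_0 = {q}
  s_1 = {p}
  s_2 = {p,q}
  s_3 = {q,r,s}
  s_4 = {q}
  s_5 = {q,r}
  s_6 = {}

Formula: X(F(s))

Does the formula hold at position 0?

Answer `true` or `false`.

Answer: true

Derivation:
s_0={q}: X(F(s))=True F(s)=True s=False
s_1={p}: X(F(s))=True F(s)=True s=False
s_2={p,q}: X(F(s))=True F(s)=True s=False
s_3={q,r,s}: X(F(s))=False F(s)=True s=True
s_4={q}: X(F(s))=False F(s)=False s=False
s_5={q,r}: X(F(s))=False F(s)=False s=False
s_6={}: X(F(s))=False F(s)=False s=False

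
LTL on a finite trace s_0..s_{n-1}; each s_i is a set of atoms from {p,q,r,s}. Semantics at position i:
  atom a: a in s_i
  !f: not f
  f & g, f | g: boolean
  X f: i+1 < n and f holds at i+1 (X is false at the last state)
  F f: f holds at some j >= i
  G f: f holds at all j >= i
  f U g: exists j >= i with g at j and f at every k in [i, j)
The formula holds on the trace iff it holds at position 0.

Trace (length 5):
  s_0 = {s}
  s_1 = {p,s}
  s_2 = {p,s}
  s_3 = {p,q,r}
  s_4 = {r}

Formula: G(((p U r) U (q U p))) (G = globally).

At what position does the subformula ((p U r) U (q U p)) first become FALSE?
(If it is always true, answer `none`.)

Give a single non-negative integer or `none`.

s_0={s}: ((p U r) U (q U p))=False (p U r)=False p=False r=False (q U p)=False q=False
s_1={p,s}: ((p U r) U (q U p))=True (p U r)=True p=True r=False (q U p)=True q=False
s_2={p,s}: ((p U r) U (q U p))=True (p U r)=True p=True r=False (q U p)=True q=False
s_3={p,q,r}: ((p U r) U (q U p))=True (p U r)=True p=True r=True (q U p)=True q=True
s_4={r}: ((p U r) U (q U p))=False (p U r)=True p=False r=True (q U p)=False q=False
G(((p U r) U (q U p))) holds globally = False
First violation at position 0.

Answer: 0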